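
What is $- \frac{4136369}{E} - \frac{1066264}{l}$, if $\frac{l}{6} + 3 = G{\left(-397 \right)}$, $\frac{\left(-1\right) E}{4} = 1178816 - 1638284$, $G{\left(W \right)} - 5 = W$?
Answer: $\frac{324975592613}{725959440} \approx 447.65$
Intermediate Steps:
$G{\left(W \right)} = 5 + W$
$E = 1837872$ ($E = - 4 \left(1178816 - 1638284\right) = \left(-4\right) \left(-459468\right) = 1837872$)
$l = -2370$ ($l = -18 + 6 \left(5 - 397\right) = -18 + 6 \left(-392\right) = -18 - 2352 = -2370$)
$- \frac{4136369}{E} - \frac{1066264}{l} = - \frac{4136369}{1837872} - \frac{1066264}{-2370} = \left(-4136369\right) \frac{1}{1837872} - - \frac{533132}{1185} = - \frac{4136369}{1837872} + \frac{533132}{1185} = \frac{324975592613}{725959440}$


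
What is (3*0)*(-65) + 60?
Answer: 60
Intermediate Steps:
(3*0)*(-65) + 60 = 0*(-65) + 60 = 0 + 60 = 60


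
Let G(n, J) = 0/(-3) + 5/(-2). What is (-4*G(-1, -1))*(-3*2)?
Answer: -60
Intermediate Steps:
G(n, J) = -5/2 (G(n, J) = 0*(-⅓) + 5*(-½) = 0 - 5/2 = -5/2)
(-4*G(-1, -1))*(-3*2) = (-4*(-5/2))*(-3*2) = 10*(-6) = -60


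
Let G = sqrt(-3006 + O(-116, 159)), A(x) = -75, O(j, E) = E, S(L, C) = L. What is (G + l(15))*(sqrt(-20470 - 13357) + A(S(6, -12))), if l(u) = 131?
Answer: -(75 - I*sqrt(33827))*(131 + I*sqrt(2847)) ≈ -19639.0 + 20092.0*I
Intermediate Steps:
G = I*sqrt(2847) (G = sqrt(-3006 + 159) = sqrt(-2847) = I*sqrt(2847) ≈ 53.357*I)
(G + l(15))*(sqrt(-20470 - 13357) + A(S(6, -12))) = (I*sqrt(2847) + 131)*(sqrt(-20470 - 13357) - 75) = (131 + I*sqrt(2847))*(sqrt(-33827) - 75) = (131 + I*sqrt(2847))*(I*sqrt(33827) - 75) = (131 + I*sqrt(2847))*(-75 + I*sqrt(33827)) = (-75 + I*sqrt(33827))*(131 + I*sqrt(2847))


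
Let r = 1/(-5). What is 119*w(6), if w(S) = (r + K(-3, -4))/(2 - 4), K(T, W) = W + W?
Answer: 4879/10 ≈ 487.90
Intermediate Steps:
r = -1/5 ≈ -0.20000
K(T, W) = 2*W
w(S) = 41/10 (w(S) = (-1/5 + 2*(-4))/(2 - 4) = (-1/5 - 8)/(-2) = -41/5*(-1/2) = 41/10)
119*w(6) = 119*(41/10) = 4879/10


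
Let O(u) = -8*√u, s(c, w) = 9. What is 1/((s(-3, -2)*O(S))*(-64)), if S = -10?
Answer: -I*√10/46080 ≈ -6.8626e-5*I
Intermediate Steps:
1/((s(-3, -2)*O(S))*(-64)) = 1/((9*(-8*I*√10))*(-64)) = 1/(-72*I*√10*(-64)) = 1/(4608*I*√10) = -I*√10/46080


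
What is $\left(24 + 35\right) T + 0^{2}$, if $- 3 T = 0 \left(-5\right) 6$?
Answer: $0$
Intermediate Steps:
$T = 0$ ($T = - \frac{0 \left(-5\right) 6}{3} = - \frac{0 \cdot 6}{3} = \left(- \frac{1}{3}\right) 0 = 0$)
$\left(24 + 35\right) T + 0^{2} = \left(24 + 35\right) 0 + 0^{2} = 59 \cdot 0 + 0 = 0 + 0 = 0$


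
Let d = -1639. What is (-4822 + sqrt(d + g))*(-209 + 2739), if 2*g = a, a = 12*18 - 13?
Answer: -12199660 + 6325*I*sqrt(246) ≈ -1.22e+7 + 99204.0*I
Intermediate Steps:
a = 203 (a = 216 - 13 = 203)
g = 203/2 (g = (1/2)*203 = 203/2 ≈ 101.50)
(-4822 + sqrt(d + g))*(-209 + 2739) = (-4822 + sqrt(-1639 + 203/2))*(-209 + 2739) = (-4822 + sqrt(-3075/2))*2530 = (-4822 + 5*I*sqrt(246)/2)*2530 = -12199660 + 6325*I*sqrt(246)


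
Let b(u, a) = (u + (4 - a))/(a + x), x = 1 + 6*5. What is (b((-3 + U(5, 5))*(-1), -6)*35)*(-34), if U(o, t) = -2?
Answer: -714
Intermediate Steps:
x = 31 (x = 1 + 30 = 31)
b(u, a) = (4 + u - a)/(31 + a) (b(u, a) = (u + (4 - a))/(a + 31) = (4 + u - a)/(31 + a))
(b((-3 + U(5, 5))*(-1), -6)*35)*(-34) = (((4 + (-3 - 2)*(-1) - 1*(-6))/(31 - 6))*35)*(-34) = (((4 - 5*(-1) + 6)/25)*35)*(-34) = (((4 + 5 + 6)/25)*35)*(-34) = (((1/25)*15)*35)*(-34) = ((3/5)*35)*(-34) = 21*(-34) = -714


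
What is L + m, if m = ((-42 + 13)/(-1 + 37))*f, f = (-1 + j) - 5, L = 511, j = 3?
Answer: 6161/12 ≈ 513.42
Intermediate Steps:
f = -3 (f = (-1 + 3) - 5 = 2 - 5 = -3)
m = 29/12 (m = ((-42 + 13)/(-1 + 37))*(-3) = -29/36*(-3) = 29/12 ≈ 2.4167)
L + m = 511 + 29/12 = 6161/12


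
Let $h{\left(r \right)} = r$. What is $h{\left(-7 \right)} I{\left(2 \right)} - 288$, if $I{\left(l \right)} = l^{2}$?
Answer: $-316$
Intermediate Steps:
$h{\left(-7 \right)} I{\left(2 \right)} - 288 = - 7 \cdot 2^{2} - 288 = \left(-7\right) 4 - 288 = -28 - 288 = -316$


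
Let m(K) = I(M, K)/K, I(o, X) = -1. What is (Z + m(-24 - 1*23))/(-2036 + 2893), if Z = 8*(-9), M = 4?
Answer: -3383/40279 ≈ -0.083989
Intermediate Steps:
Z = -72
m(K) = -1/K
(Z + m(-24 - 1*23))/(-2036 + 2893) = (-72 - 1/(-24 - 1*23))/(-2036 + 2893) = (-72 - 1/(-24 - 23))/857 = (-72 - 1/(-47))*(1/857) = (-72 - 1*(-1/47))*(1/857) = (-72 + 1/47)*(1/857) = -3383/47*1/857 = -3383/40279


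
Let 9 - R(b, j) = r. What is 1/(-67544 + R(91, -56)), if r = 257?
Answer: -1/67792 ≈ -1.4751e-5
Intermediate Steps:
R(b, j) = -248 (R(b, j) = 9 - 1*257 = 9 - 257 = -248)
1/(-67544 + R(91, -56)) = 1/(-67544 - 248) = 1/(-67792) = -1/67792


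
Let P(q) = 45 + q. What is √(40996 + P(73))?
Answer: √41114 ≈ 202.77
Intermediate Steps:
√(40996 + P(73)) = √(40996 + (45 + 73)) = √(40996 + 118) = √41114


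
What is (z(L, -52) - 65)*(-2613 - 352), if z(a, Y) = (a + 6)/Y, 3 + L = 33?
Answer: 2532110/13 ≈ 1.9478e+5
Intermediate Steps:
L = 30 (L = -3 + 33 = 30)
z(a, Y) = (6 + a)/Y
(z(L, -52) - 65)*(-2613 - 352) = ((6 + 30)/(-52) - 65)*(-2613 - 352) = (-1/52*36 - 65)*(-2965) = (-9/13 - 65)*(-2965) = -854/13*(-2965) = 2532110/13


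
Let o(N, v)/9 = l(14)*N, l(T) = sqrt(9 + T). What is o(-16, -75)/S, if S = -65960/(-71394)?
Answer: -1285092*sqrt(23)/8245 ≈ -747.49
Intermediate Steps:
S = 32980/35697 (S = -65960*(-1/71394) = 32980/35697 ≈ 0.92389)
o(N, v) = 9*N*sqrt(23) (o(N, v) = 9*(sqrt(9 + 14)*N) = 9*(sqrt(23)*N) = 9*(N*sqrt(23)) = 9*N*sqrt(23))
o(-16, -75)/S = (9*(-16)*sqrt(23))/(32980/35697) = -144*sqrt(23)*(35697/32980) = -1285092*sqrt(23)/8245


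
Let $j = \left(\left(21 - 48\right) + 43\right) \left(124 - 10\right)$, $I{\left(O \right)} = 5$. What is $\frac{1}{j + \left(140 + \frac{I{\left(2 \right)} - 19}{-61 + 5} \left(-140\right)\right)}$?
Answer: $\frac{1}{1929} \approx 0.0005184$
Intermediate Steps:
$j = 1824$ ($j = \left(-27 + 43\right) 114 = 16 \cdot 114 = 1824$)
$\frac{1}{j + \left(140 + \frac{I{\left(2 \right)} - 19}{-61 + 5} \left(-140\right)\right)} = \frac{1}{1824 + \left(140 + \frac{5 - 19}{-61 + 5} \left(-140\right)\right)} = \frac{1}{1824 + \left(140 + - \frac{14}{-56} \left(-140\right)\right)} = \frac{1}{1824 + \left(140 + \left(-14\right) \left(- \frac{1}{56}\right) \left(-140\right)\right)} = \frac{1}{1824 + \left(140 + \frac{1}{4} \left(-140\right)\right)} = \frac{1}{1824 + \left(140 - 35\right)} = \frac{1}{1824 + 105} = \frac{1}{1929}$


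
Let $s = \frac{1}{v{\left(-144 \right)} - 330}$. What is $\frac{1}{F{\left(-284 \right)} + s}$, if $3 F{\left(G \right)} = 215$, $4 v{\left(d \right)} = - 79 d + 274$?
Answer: $\frac{15495}{1110481} \approx 0.013953$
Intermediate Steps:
$v{\left(d \right)} = \frac{137}{2} - \frac{79 d}{4}$ ($v{\left(d \right)} = \frac{- 79 d + 274}{4} = \frac{274 - 79 d}{4} = \frac{137}{2} - \frac{79 d}{4}$)
$F{\left(G \right)} = \frac{215}{3}$ ($F{\left(G \right)} = \frac{1}{3} \cdot 215 = \frac{215}{3}$)
$s = \frac{2}{5165}$ ($s = \frac{1}{\left(\frac{137}{2} - -2844\right) - 330} = \frac{1}{\left(\frac{137}{2} + 2844\right) - 330} = \frac{1}{\frac{5825}{2} - 330} = \frac{1}{\frac{5165}{2}} = \frac{2}{5165} \approx 0.00038722$)
$\frac{1}{F{\left(-284 \right)} + s} = \frac{1}{\frac{215}{3} + \frac{2}{5165}} = \frac{1}{\frac{1110481}{15495}} = \frac{15495}{1110481}$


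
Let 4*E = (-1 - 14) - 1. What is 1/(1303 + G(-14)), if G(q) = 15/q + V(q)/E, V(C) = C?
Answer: 7/9138 ≈ 0.00076603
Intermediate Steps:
E = -4 (E = ((-1 - 14) - 1)/4 = (-15 - 1)/4 = (¼)*(-16) = -4)
G(q) = 15/q - q/4 (G(q) = 15/q + q/(-4) = 15/q + q*(-¼) = 15/q - q/4)
1/(1303 + G(-14)) = 1/(1303 + (15/(-14) - ¼*(-14))) = 1/(1303 + (15*(-1/14) + 7/2)) = 1/(1303 + (-15/14 + 7/2)) = 1/(1303 + 17/7) = 1/(9138/7) = 7/9138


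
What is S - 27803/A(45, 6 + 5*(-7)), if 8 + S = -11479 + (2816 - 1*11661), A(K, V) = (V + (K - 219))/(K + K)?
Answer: -1625126/203 ≈ -8005.5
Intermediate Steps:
A(K, V) = (-219 + K + V)/(2*K) (A(K, V) = (V + (-219 + K))/((2*K)) = (-219 + K + V)*(1/(2*K)) = (-219 + K + V)/(2*K))
S = -20332 (S = -8 + (-11479 + (2816 - 1*11661)) = -8 + (-11479 + (2816 - 11661)) = -8 + (-11479 - 8845) = -8 - 20324 = -20332)
S - 27803/A(45, 6 + 5*(-7)) = -20332 - 27803/((½)*(-219 + 45 + (6 + 5*(-7)))/45) = -20332 - 27803/((½)*(1/45)*(-219 + 45 + (6 - 35))) = -20332 - 27803/((½)*(1/45)*(-219 + 45 - 29)) = -20332 - 27803/((½)*(1/45)*(-203)) = -20332 - 27803/(-203/90) = -20332 - 27803*(-90)/203 = -20332 - 1*(-2502270/203) = -20332 + 2502270/203 = -1625126/203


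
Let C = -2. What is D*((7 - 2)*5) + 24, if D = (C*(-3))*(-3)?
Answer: -426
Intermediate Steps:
D = -18 (D = -2*(-3)*(-3) = 6*(-3) = -18)
D*((7 - 2)*5) + 24 = -18*(7 - 2)*5 + 24 = -90*5 + 24 = -18*25 + 24 = -450 + 24 = -426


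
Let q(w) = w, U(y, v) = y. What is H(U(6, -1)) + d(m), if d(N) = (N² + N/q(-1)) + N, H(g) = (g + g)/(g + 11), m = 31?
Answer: 16349/17 ≈ 961.71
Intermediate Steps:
H(g) = 2*g/(11 + g) (H(g) = (2*g)/(11 + g) = 2*g/(11 + g))
d(N) = N² (d(N) = (N² + N/(-1)) + N = (N² - N) + N = N²)
H(U(6, -1)) + d(m) = 2*6/(11 + 6) + 31² = 2*6/17 + 961 = 2*6*(1/17) + 961 = 12/17 + 961 = 16349/17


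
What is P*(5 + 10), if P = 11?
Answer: 165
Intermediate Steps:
P*(5 + 10) = 11*(5 + 10) = 11*15 = 165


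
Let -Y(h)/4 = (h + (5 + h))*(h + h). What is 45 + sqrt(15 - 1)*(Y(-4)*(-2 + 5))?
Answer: 45 - 288*sqrt(14) ≈ -1032.6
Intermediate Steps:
Y(h) = -8*h*(5 + 2*h) (Y(h) = -4*(h + (5 + h))*(h + h) = -4*(5 + 2*h)*2*h = -8*h*(5 + 2*h))
45 + sqrt(15 - 1)*(Y(-4)*(-2 + 5)) = 45 + sqrt(15 - 1)*((-8*(-4)*(5 + 2*(-4)))*(-2 + 5)) = 45 + sqrt(14)*(-8*(-4)*(5 - 8)*3) = 45 + sqrt(14)*(-8*(-4)*(-3)*3) = 45 + sqrt(14)*(-96*3) = 45 + sqrt(14)*(-288) = 45 - 288*sqrt(14)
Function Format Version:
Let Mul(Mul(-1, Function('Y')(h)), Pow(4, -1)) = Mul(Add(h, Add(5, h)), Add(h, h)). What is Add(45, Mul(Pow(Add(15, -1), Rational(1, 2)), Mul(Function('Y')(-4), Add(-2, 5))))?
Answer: Add(45, Mul(-288, Pow(14, Rational(1, 2)))) ≈ -1032.6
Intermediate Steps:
Function('Y')(h) = Mul(-8, h, Add(5, Mul(2, h))) (Function('Y')(h) = Mul(-4, Mul(Add(h, Add(5, h)), Add(h, h))) = Mul(-4, Mul(Add(5, Mul(2, h)), Mul(2, h))) = Mul(-4, Mul(2, h, Add(5, Mul(2, h)))) = Mul(-8, h, Add(5, Mul(2, h))))
Add(45, Mul(Pow(Add(15, -1), Rational(1, 2)), Mul(Function('Y')(-4), Add(-2, 5)))) = Add(45, Mul(Pow(Add(15, -1), Rational(1, 2)), Mul(Mul(-8, -4, Add(5, Mul(2, -4))), Add(-2, 5)))) = Add(45, Mul(Pow(14, Rational(1, 2)), Mul(Mul(-8, -4, Add(5, -8)), 3))) = Add(45, Mul(Pow(14, Rational(1, 2)), Mul(Mul(-8, -4, -3), 3))) = Add(45, Mul(Pow(14, Rational(1, 2)), Mul(-96, 3))) = Add(45, Mul(Pow(14, Rational(1, 2)), -288)) = Add(45, Mul(-288, Pow(14, Rational(1, 2))))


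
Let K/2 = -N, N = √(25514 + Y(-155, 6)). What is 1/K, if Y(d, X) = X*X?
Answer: -√1022/10220 ≈ -0.0031281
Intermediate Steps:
Y(d, X) = X²
N = 5*√1022 (N = √(25514 + 6²) = √(25514 + 36) = √25550 = 5*√1022 ≈ 159.84)
K = -10*√1022 (K = 2*(-5*√1022) = -10*√1022 ≈ -319.69)
1/K = 1/(-10*√1022) = -√1022/10220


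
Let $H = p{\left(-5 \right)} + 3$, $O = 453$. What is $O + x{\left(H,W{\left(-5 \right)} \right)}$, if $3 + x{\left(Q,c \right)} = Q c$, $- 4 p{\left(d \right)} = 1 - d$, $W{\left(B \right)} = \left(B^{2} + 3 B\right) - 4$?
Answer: $459$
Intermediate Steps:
$W{\left(B \right)} = -4 + B^{2} + 3 B$
$p{\left(d \right)} = - \frac{1}{4} + \frac{d}{4}$ ($p{\left(d \right)} = - \frac{1 - d}{4} = - \frac{1}{4} + \frac{d}{4}$)
$H = \frac{3}{2}$ ($H = \left(- \frac{1}{4} + \frac{1}{4} \left(-5\right)\right) + 3 = \left(- \frac{1}{4} - \frac{5}{4}\right) + 3 = - \frac{3}{2} + 3 = \frac{3}{2} \approx 1.5$)
$x{\left(Q,c \right)} = -3 + Q c$
$O + x{\left(H,W{\left(-5 \right)} \right)} = 453 - \left(3 - \frac{3 \left(-4 + \left(-5\right)^{2} + 3 \left(-5\right)\right)}{2}\right) = 453 - \left(3 - \frac{3 \left(-4 + 25 - 15\right)}{2}\right) = 453 + \left(-3 + \frac{3}{2} \cdot 6\right) = 453 + \left(-3 + 9\right) = 453 + 6 = 459$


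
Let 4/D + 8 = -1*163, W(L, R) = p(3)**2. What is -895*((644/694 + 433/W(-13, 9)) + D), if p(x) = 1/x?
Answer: -207004516885/59337 ≈ -3.4886e+6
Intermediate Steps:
W(L, R) = 1/9 (W(L, R) = (1/3)**2 = 1/9)
D = -4/171 (D = 4/(-8 - 1*163) = 4/(-8 - 163) = 4/(-171) = 4*(-1/171) = -4/171 ≈ -0.023392)
-895*((644/694 + 433/W(-13, 9)) + D) = -895*((644/694 + 433/(1/9)) - 4/171) = -895*((644*(1/694) + 433*9) - 4/171) = -895*((322/347 + 3897) - 4/171) = -895*(1352581/347 - 4/171) = -895*231289963/59337 = -207004516885/59337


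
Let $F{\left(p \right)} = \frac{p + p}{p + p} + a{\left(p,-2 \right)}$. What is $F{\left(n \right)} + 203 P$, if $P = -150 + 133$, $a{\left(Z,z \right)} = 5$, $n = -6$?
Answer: $-3445$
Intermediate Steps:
$F{\left(p \right)} = 6$ ($F{\left(p \right)} = \frac{p + p}{p + p} + 5 = \frac{2 p}{2 p} + 5 = 2 p \frac{1}{2 p} + 5 = 1 + 5 = 6$)
$P = -17$
$F{\left(n \right)} + 203 P = 6 + 203 \left(-17\right) = 6 - 3451 = -3445$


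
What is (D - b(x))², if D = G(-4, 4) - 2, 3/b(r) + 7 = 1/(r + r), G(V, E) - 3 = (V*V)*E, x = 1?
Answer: 724201/169 ≈ 4285.2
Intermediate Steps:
G(V, E) = 3 + E*V² (G(V, E) = 3 + (V*V)*E = 3 + V²*E = 3 + E*V²)
b(r) = 3/(-7 + 1/(2*r)) (b(r) = 3/(-7 + 1/(r + r)) = 3/(-7 + 1/(2*r)))
D = 65 (D = (3 + 4*(-4)²) - 2 = (3 + 4*16) - 2 = (3 + 64) - 2 = 67 - 2 = 65)
(D - b(x))² = (65 - (-6)/(-1 + 14*1))² = (65 - (-6)/(-1 + 14))² = (65 - (-6)/13)² = (65 - 1*(-6/13))² = (65 + 6/13)² = (851/13)² = 724201/169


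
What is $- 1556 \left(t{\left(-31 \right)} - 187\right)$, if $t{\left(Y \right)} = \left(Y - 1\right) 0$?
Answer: $290972$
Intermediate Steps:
$t{\left(Y \right)} = 0$ ($t{\left(Y \right)} = \left(-1 + Y\right) 0 = 0$)
$- 1556 \left(t{\left(-31 \right)} - 187\right) = - 1556 \left(0 - 187\right) = \left(-1556\right) \left(-187\right) = 290972$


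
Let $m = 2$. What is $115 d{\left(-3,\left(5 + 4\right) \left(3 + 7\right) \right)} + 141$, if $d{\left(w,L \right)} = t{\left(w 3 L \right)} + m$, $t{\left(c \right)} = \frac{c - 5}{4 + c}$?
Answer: $\frac{392751}{806} \approx 487.28$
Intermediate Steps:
$t{\left(c \right)} = \frac{-5 + c}{4 + c}$
$d{\left(w,L \right)} = 2 + \frac{-5 + 3 L w}{4 + 3 L w}$ ($d{\left(w,L \right)} = \frac{-5 + w 3 L}{4 + w 3 L} + 2 = \frac{-5 + 3 w L}{4 + 3 w L} + 2 = \frac{-5 + 3 L w}{4 + 3 L w} + 2 = 2 + \frac{-5 + 3 L w}{4 + 3 L w}$)
$115 d{\left(-3,\left(5 + 4\right) \left(3 + 7\right) \right)} + 141 = 115 \frac{3 \left(1 + 3 \left(5 + 4\right) \left(3 + 7\right) \left(-3\right)\right)}{4 + 3 \left(5 + 4\right) \left(3 + 7\right) \left(-3\right)} + 141 = 115 \frac{3 \left(1 + 3 \cdot 9 \cdot 10 \left(-3\right)\right)}{4 + 3 \cdot 9 \cdot 10 \left(-3\right)} + 141 = 115 \frac{3 \left(1 + 3 \cdot 90 \left(-3\right)\right)}{4 + 3 \cdot 90 \left(-3\right)} + 141 = 115 \frac{3 \left(1 - 810\right)}{4 - 810} + 141 = 115 \cdot 3 \frac{1}{-806} \left(-809\right) + 141 = 115 \cdot 3 \left(- \frac{1}{806}\right) \left(-809\right) + 141 = 115 \cdot \frac{2427}{806} + 141 = \frac{279105}{806} + 141 = \frac{392751}{806}$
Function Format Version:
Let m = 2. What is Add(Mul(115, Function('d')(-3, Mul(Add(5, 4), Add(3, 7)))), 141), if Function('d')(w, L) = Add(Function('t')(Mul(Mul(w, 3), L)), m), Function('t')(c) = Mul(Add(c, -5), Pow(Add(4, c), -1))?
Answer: Rational(392751, 806) ≈ 487.28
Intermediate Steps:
Function('t')(c) = Mul(Pow(Add(4, c), -1), Add(-5, c)) (Function('t')(c) = Mul(Add(-5, c), Pow(Add(4, c), -1)) = Mul(Pow(Add(4, c), -1), Add(-5, c)))
Function('d')(w, L) = Add(2, Mul(Pow(Add(4, Mul(3, L, w)), -1), Add(-5, Mul(3, L, w)))) (Function('d')(w, L) = Add(Mul(Pow(Add(4, Mul(Mul(w, 3), L)), -1), Add(-5, Mul(Mul(w, 3), L))), 2) = Add(Mul(Pow(Add(4, Mul(Mul(3, w), L)), -1), Add(-5, Mul(Mul(3, w), L))), 2) = Add(Mul(Pow(Add(4, Mul(3, L, w)), -1), Add(-5, Mul(3, L, w))), 2) = Add(2, Mul(Pow(Add(4, Mul(3, L, w)), -1), Add(-5, Mul(3, L, w)))))
Add(Mul(115, Function('d')(-3, Mul(Add(5, 4), Add(3, 7)))), 141) = Add(Mul(115, Mul(3, Pow(Add(4, Mul(3, Mul(Add(5, 4), Add(3, 7)), -3)), -1), Add(1, Mul(3, Mul(Add(5, 4), Add(3, 7)), -3)))), 141) = Add(Mul(115, Mul(3, Pow(Add(4, Mul(3, Mul(9, 10), -3)), -1), Add(1, Mul(3, Mul(9, 10), -3)))), 141) = Add(Mul(115, Mul(3, Pow(Add(4, Mul(3, 90, -3)), -1), Add(1, Mul(3, 90, -3)))), 141) = Add(Mul(115, Mul(3, Pow(Add(4, -810), -1), Add(1, -810))), 141) = Add(Mul(115, Mul(3, Pow(-806, -1), -809)), 141) = Add(Mul(115, Mul(3, Rational(-1, 806), -809)), 141) = Add(Mul(115, Rational(2427, 806)), 141) = Add(Rational(279105, 806), 141) = Rational(392751, 806)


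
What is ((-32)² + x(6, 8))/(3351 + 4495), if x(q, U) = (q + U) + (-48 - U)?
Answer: 491/3923 ≈ 0.12516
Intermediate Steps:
x(q, U) = -48 + q (x(q, U) = (U + q) + (-48 - U) = -48 + q)
((-32)² + x(6, 8))/(3351 + 4495) = ((-32)² + (-48 + 6))/(3351 + 4495) = (1024 - 42)/7846 = 982*(1/7846) = 491/3923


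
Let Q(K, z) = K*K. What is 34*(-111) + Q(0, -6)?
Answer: -3774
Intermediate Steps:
Q(K, z) = K²
34*(-111) + Q(0, -6) = 34*(-111) + 0² = -3774 + 0 = -3774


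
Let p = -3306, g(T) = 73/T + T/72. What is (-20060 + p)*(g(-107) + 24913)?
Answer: -2242120128101/3852 ≈ -5.8207e+8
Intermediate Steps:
g(T) = 73/T + T/72 (g(T) = 73/T + T*(1/72) = 73/T + T/72)
(-20060 + p)*(g(-107) + 24913) = (-20060 - 3306)*((73/(-107) + (1/72)*(-107)) + 24913) = -23366*((73*(-1/107) - 107/72) + 24913) = -23366*((-73/107 - 107/72) + 24913) = -23366*(-16705/7704 + 24913) = -23366*191913047/7704 = -2242120128101/3852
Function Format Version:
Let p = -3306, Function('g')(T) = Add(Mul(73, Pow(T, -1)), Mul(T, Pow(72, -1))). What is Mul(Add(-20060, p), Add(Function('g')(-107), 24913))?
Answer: Rational(-2242120128101, 3852) ≈ -5.8207e+8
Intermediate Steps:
Function('g')(T) = Add(Mul(73, Pow(T, -1)), Mul(Rational(1, 72), T)) (Function('g')(T) = Add(Mul(73, Pow(T, -1)), Mul(T, Rational(1, 72))) = Add(Mul(73, Pow(T, -1)), Mul(Rational(1, 72), T)))
Mul(Add(-20060, p), Add(Function('g')(-107), 24913)) = Mul(Add(-20060, -3306), Add(Add(Mul(73, Pow(-107, -1)), Mul(Rational(1, 72), -107)), 24913)) = Mul(-23366, Add(Add(Mul(73, Rational(-1, 107)), Rational(-107, 72)), 24913)) = Mul(-23366, Add(Add(Rational(-73, 107), Rational(-107, 72)), 24913)) = Mul(-23366, Add(Rational(-16705, 7704), 24913)) = Mul(-23366, Rational(191913047, 7704)) = Rational(-2242120128101, 3852)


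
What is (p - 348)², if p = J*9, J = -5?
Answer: 154449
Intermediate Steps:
p = -45 (p = -5*9 = -45)
(p - 348)² = (-45 - 348)² = (-393)² = 154449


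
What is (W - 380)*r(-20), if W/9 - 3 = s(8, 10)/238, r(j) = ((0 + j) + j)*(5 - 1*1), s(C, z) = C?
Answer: 6715360/119 ≈ 56432.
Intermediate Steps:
r(j) = 8*j (r(j) = (j + j)*(5 - 1) = (2*j)*4 = 8*j)
W = 3249/119 (W = 27 + 9*(8/238) = 27 + 9*(8*(1/238)) = 27 + 9*(4/119) = 27 + 36/119 = 3249/119 ≈ 27.303)
(W - 380)*r(-20) = (3249/119 - 380)*(8*(-20)) = -41971/119*(-160) = 6715360/119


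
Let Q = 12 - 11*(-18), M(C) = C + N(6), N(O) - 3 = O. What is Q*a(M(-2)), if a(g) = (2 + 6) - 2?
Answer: 1260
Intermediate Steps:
N(O) = 3 + O
M(C) = 9 + C (M(C) = C + (3 + 6) = C + 9 = 9 + C)
a(g) = 6 (a(g) = 8 - 2 = 6)
Q = 210 (Q = 12 + 198 = 210)
Q*a(M(-2)) = 210*6 = 1260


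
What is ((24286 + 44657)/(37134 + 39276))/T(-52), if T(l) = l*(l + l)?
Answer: 22981/137741760 ≈ 0.00016684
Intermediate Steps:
T(l) = 2*l**2 (T(l) = l*(2*l) = 2*l**2)
((24286 + 44657)/(37134 + 39276))/T(-52) = ((24286 + 44657)/(37134 + 39276))/((2*(-52)**2)) = (68943/76410)/((2*2704)) = (68943*(1/76410))/5408 = (22981/25470)*(1/5408) = 22981/137741760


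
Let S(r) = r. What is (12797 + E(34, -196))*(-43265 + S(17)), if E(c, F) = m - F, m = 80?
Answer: -565381104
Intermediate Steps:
E(c, F) = 80 - F
(12797 + E(34, -196))*(-43265 + S(17)) = (12797 + (80 - 1*(-196)))*(-43265 + 17) = (12797 + (80 + 196))*(-43248) = (12797 + 276)*(-43248) = 13073*(-43248) = -565381104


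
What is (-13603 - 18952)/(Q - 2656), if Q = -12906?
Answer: 32555/15562 ≈ 2.0920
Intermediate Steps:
(-13603 - 18952)/(Q - 2656) = (-13603 - 18952)/(-12906 - 2656) = -32555/(-15562) = -32555*(-1/15562) = 32555/15562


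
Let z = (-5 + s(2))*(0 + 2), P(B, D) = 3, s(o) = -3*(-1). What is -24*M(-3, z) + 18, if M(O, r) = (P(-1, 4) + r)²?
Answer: -6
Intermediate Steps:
s(o) = 3
z = -4 (z = (-5 + 3)*(0 + 2) = -2*2 = -4)
M(O, r) = (3 + r)²
-24*M(-3, z) + 18 = -24*(3 - 4)² + 18 = -24*(-1)² + 18 = -24*1 + 18 = -24 + 18 = -6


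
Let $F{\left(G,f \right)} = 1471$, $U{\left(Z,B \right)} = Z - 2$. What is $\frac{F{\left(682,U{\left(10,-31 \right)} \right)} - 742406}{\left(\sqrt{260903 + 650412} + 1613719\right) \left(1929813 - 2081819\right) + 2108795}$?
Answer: $\frac{181746066349580265}{60168566855495279620021} - \frac{112626565610 \sqrt{911315}}{60168566855495279620021} \approx 3.0188 \cdot 10^{-6}$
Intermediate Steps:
$U{\left(Z,B \right)} = -2 + Z$
$\frac{F{\left(682,U{\left(10,-31 \right)} \right)} - 742406}{\left(\sqrt{260903 + 650412} + 1613719\right) \left(1929813 - 2081819\right) + 2108795} = \frac{1471 - 742406}{\left(\sqrt{260903 + 650412} + 1613719\right) \left(1929813 - 2081819\right) + 2108795} = - \frac{740935}{\left(\sqrt{911315} + 1613719\right) \left(-152006\right) + 2108795} = - \frac{740935}{\left(1613719 + \sqrt{911315}\right) \left(-152006\right) + 2108795} = - \frac{740935}{\left(-245294970314 - 152006 \sqrt{911315}\right) + 2108795} = - \frac{740935}{-245292861519 - 152006 \sqrt{911315}}$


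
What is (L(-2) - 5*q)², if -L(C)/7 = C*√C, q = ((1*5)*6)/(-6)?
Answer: 233 + 700*I*√2 ≈ 233.0 + 989.95*I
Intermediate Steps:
q = -5 (q = (5*6)*(-⅙) = 30*(-⅙) = -5)
L(C) = -7*C^(3/2) (L(C) = -7*C*√C = -7*C^(3/2))
(L(-2) - 5*q)² = (-(-14)*I*√2 - 5*(-5))² = (-(-14)*I*√2 + 25)² = (14*I*√2 + 25)² = (25 + 14*I*√2)²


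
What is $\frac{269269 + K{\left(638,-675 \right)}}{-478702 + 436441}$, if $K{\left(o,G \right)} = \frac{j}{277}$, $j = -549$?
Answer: $- \frac{74586964}{11706297} \approx -6.3715$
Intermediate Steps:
$K{\left(o,G \right)} = - \frac{549}{277}$
$\frac{269269 + K{\left(638,-675 \right)}}{-478702 + 436441} = \frac{269269 - \frac{549}{277}}{-478702 + 436441} = \frac{74586964}{277 \left(-42261\right)} = \frac{74586964}{277} \left(- \frac{1}{42261}\right) = - \frac{74586964}{11706297}$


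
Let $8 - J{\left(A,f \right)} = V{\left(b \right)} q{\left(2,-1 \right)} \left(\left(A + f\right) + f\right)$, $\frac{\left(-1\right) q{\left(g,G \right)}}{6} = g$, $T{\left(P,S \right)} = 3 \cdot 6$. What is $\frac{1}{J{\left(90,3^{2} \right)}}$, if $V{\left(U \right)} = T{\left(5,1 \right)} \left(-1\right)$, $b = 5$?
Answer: $- \frac{1}{23320} \approx -4.2882 \cdot 10^{-5}$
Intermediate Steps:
$T{\left(P,S \right)} = 18$
$V{\left(U \right)} = -18$ ($V{\left(U \right)} = 18 \left(-1\right) = -18$)
$q{\left(g,G \right)} = - 6 g$
$J{\left(A,f \right)} = 8 - 432 f - 216 A$ ($J{\left(A,f \right)} = 8 - - 18 \left(\left(-6\right) 2\right) \left(\left(A + f\right) + f\right) = 8 - \left(-18\right) \left(-12\right) \left(A + 2 f\right) = 8 - 216 \left(A + 2 f\right) = 8 - \left(216 A + 432 f\right) = 8 - 432 f - 216 A$)
$\frac{1}{J{\left(90,3^{2} \right)}} = \frac{1}{8 - 432 \cdot 3^{2} - 19440} = \frac{1}{8 - 3888 - 19440} = \frac{1}{-23320} = - \frac{1}{23320}$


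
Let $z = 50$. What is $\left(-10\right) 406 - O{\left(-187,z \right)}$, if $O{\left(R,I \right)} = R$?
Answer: $-3873$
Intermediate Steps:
$\left(-10\right) 406 - O{\left(-187,z \right)} = \left(-10\right) 406 - -187 = -4060 + 187 = -3873$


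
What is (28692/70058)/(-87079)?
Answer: -14346/3050290291 ≈ -4.7032e-6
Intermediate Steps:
(28692/70058)/(-87079) = (28692*(1/70058))*(-1/87079) = (14346/35029)*(-1/87079) = -14346/3050290291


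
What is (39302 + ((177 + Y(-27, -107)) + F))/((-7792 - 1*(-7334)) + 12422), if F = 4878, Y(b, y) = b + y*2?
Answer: 11029/2991 ≈ 3.6874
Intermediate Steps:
Y(b, y) = b + 2*y
(39302 + ((177 + Y(-27, -107)) + F))/((-7792 - 1*(-7334)) + 12422) = (39302 + ((177 + (-27 + 2*(-107))) + 4878))/((-7792 - 1*(-7334)) + 12422) = (39302 + ((177 + (-27 - 214)) + 4878))/((-7792 + 7334) + 12422) = (39302 + ((177 - 241) + 4878))/(-458 + 12422) = (39302 + (-64 + 4878))/11964 = (39302 + 4814)*(1/11964) = 44116*(1/11964) = 11029/2991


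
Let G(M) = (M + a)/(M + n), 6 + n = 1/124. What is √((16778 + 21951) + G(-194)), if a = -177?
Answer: 5*√952764163741/24799 ≈ 196.80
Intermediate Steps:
n = -743/124 (n = -6 + 1/124 = -743/124 ≈ -5.9919)
G(M) = (-177 + M)/(-743/124 + M) (G(M) = (M - 177)/(M - 743/124) = (-177 + M)/(-743/124 + M))
√((16778 + 21951) + G(-194)) = √((16778 + 21951) + 124*(-177 - 194)/(-743 + 124*(-194))) = √(38729 + 124*(-371)/(-743 - 24056)) = √(38729 + 124*(-371)/(-24799)) = √(38729 + 124*(-1/24799)*(-371)) = √(38729 + 46004/24799) = √(960486475/24799) = 5*√952764163741/24799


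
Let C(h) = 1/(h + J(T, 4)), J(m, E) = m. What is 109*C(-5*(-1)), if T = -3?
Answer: 109/2 ≈ 54.500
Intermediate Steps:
C(h) = 1/(-3 + h) (C(h) = 1/(h - 3) = 1/(-3 + h))
109*C(-5*(-1)) = 109/(-3 - 5*(-1)) = 109/(-3 + 5) = 109/2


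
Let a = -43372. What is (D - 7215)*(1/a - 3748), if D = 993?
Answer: 505718737527/21686 ≈ 2.3320e+7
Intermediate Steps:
(D - 7215)*(1/a - 3748) = (993 - 7215)*(1/(-43372) - 3748) = -6222*(-1/43372 - 3748) = -6222*(-162558257/43372) = 505718737527/21686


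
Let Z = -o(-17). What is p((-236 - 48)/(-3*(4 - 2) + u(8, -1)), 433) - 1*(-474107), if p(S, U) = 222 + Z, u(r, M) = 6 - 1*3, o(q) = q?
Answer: 474346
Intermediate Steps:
u(r, M) = 3 (u(r, M) = 6 - 3 = 3)
Z = 17 (Z = -1*(-17) = 17)
p(S, U) = 239 (p(S, U) = 222 + 17 = 239)
p((-236 - 48)/(-3*(4 - 2) + u(8, -1)), 433) - 1*(-474107) = 239 - 1*(-474107) = 239 + 474107 = 474346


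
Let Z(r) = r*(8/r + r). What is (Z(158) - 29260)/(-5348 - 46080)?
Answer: 1072/12857 ≈ 0.083379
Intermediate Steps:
Z(r) = r*(r + 8/r)
(Z(158) - 29260)/(-5348 - 46080) = ((8 + 158²) - 29260)/(-5348 - 46080) = ((8 + 24964) - 29260)/(-51428) = (24972 - 29260)*(-1/51428) = -4288*(-1/51428) = 1072/12857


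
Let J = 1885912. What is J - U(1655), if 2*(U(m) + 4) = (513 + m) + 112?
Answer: 1884776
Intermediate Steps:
U(m) = 617/2 + m/2 (U(m) = -4 + ((513 + m) + 112)/2 = -4 + (625 + m)/2 = -4 + (625/2 + m/2) = 617/2 + m/2)
J - U(1655) = 1885912 - (617/2 + (½)*1655) = 1885912 - (617/2 + 1655/2) = 1885912 - 1*1136 = 1885912 - 1136 = 1884776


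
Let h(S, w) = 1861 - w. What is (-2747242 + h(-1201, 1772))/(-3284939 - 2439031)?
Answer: 2747153/5723970 ≈ 0.47994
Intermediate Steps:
(-2747242 + h(-1201, 1772))/(-3284939 - 2439031) = (-2747242 + (1861 - 1*1772))/(-3284939 - 2439031) = (-2747242 + (1861 - 1772))/(-5723970) = (-2747242 + 89)*(-1/5723970) = -2747153*(-1/5723970) = 2747153/5723970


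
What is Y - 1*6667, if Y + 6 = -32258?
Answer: -38931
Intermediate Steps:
Y = -32264 (Y = -6 - 32258 = -32264)
Y - 1*6667 = -32264 - 1*6667 = -32264 - 6667 = -38931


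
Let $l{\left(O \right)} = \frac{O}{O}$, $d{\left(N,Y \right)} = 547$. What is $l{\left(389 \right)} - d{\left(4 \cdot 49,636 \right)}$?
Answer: $-546$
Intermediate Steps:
$l{\left(O \right)} = 1$
$l{\left(389 \right)} - d{\left(4 \cdot 49,636 \right)} = 1 - 547 = -546$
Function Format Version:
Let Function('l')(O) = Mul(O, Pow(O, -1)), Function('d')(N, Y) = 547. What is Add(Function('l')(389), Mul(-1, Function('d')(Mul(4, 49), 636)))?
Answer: -546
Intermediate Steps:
Function('l')(O) = 1
Add(Function('l')(389), Mul(-1, Function('d')(Mul(4, 49), 636))) = Add(1, Mul(-1, 547)) = Add(1, -547) = -546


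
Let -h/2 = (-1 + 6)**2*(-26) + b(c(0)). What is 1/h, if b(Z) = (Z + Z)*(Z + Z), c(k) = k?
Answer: 1/1300 ≈ 0.00076923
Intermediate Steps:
b(Z) = 4*Z**2 (b(Z) = (2*Z)*(2*Z) = 4*Z**2)
h = 1300 (h = -2*((-1 + 6)**2*(-26) + 4*0**2) = -2*(5**2*(-26) + 4*0) = -2*(25*(-26) + 0) = -2*(-650 + 0) = -2*(-650) = 1300)
1/h = 1/1300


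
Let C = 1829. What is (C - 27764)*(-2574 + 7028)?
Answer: -115514490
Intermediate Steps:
(C - 27764)*(-2574 + 7028) = (1829 - 27764)*(-2574 + 7028) = -25935*4454 = -115514490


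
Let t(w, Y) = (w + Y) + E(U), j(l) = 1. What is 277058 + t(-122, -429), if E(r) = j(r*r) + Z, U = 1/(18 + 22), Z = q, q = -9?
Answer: 276499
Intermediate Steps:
Z = -9
U = 1/40 ≈ 0.025000
E(r) = -8 (E(r) = 1 - 9 = -8)
t(w, Y) = -8 + Y + w (t(w, Y) = (w + Y) - 8 = (Y + w) - 8 = -8 + Y + w)
277058 + t(-122, -429) = 277058 + (-8 - 429 - 122) = 277058 - 559 = 276499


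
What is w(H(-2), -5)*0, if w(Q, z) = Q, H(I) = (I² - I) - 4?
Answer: 0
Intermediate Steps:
H(I) = -4 + I² - I
w(H(-2), -5)*0 = (-4 + (-2)² - 1*(-2))*0 = (-4 + 4 + 2)*0 = 2*0 = 0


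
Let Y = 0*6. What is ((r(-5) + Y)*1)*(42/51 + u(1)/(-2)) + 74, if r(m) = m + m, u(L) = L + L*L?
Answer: 1288/17 ≈ 75.765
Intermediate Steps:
u(L) = L + L**2
Y = 0
r(m) = 2*m
((r(-5) + Y)*1)*(42/51 + u(1)/(-2)) + 74 = ((2*(-5) + 0)*1)*(42/51 + (1*(1 + 1))/(-2)) + 74 = ((-10 + 0)*1)*(42*(1/51) + (1*2)*(-1/2)) + 74 = (-10*1)*(14/17 + 2*(-1/2)) + 74 = -10*(14/17 - 1) + 74 = -10*(-3/17) + 74 = 30/17 + 74 = 1288/17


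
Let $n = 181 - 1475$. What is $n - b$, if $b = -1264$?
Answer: $-30$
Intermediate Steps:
$n = -1294$
$n - b = -1294 - -1264 = -1294 + 1264 = -30$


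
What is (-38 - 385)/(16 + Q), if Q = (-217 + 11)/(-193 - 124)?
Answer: -134091/5278 ≈ -25.406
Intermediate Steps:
Q = 206/317 (Q = -206/(-317) = -206*(-1/317) = 206/317 ≈ 0.64984)
(-38 - 385)/(16 + Q) = (-38 - 385)/(16 + 206/317) = -423/5278/317 = -423*317/5278 = -134091/5278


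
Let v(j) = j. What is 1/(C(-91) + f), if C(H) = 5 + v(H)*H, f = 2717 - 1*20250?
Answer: -1/9247 ≈ -0.00010814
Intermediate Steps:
f = -17533 (f = 2717 - 20250 = -17533)
C(H) = 5 + H² (C(H) = 5 + H*H = 5 + H²)
1/(C(-91) + f) = 1/((5 + (-91)²) - 17533) = 1/((5 + 8281) - 17533) = 1/(8286 - 17533) = 1/(-9247) = -1/9247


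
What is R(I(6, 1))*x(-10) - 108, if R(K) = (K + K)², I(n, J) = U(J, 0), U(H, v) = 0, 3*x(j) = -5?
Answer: -108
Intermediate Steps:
x(j) = -5/3 (x(j) = (⅓)*(-5) = -5/3)
I(n, J) = 0
R(K) = 4*K² (R(K) = (2*K)² = 4*K²)
R(I(6, 1))*x(-10) - 108 = (4*0²)*(-5/3) - 108 = (4*0)*(-5/3) - 108 = 0*(-5/3) - 108 = 0 - 108 = -108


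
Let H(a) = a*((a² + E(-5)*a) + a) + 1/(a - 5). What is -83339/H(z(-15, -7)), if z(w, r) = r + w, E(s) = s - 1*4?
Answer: 2250153/392041 ≈ 5.7396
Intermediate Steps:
E(s) = -4 + s (E(s) = s - 4 = -4 + s)
H(a) = 1/(-5 + a) + a*(a² - 8*a) (H(a) = a*((a² + (-4 - 5)*a) + a) + 1/(a - 5) = a*((a² - 9*a) + a) + 1/(-5 + a) = a*(a² - 8*a) + 1/(-5 + a) = 1/(-5 + a) + a*(a² - 8*a))
-83339/H(z(-15, -7)) = -83339*(-5 + (-7 - 15))/(1 + (-7 - 15)⁴ - 13*(-7 - 15)³ + 40*(-7 - 15)²) = -83339*(-5 - 22)/(1 + (-22)⁴ - 13*(-22)³ + 40*(-22)²) = -83339*(-27/(1 + 234256 - 13*(-10648) + 40*484)) = -83339*(-27/(1 + 234256 + 138424 + 19360)) = -83339/((-1/27*392041)) = -83339/(-392041/27) = -83339*(-27/392041) = 2250153/392041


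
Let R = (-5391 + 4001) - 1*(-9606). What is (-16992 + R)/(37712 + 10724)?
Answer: -2194/12109 ≈ -0.18119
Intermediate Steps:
R = 8216 (R = -1390 + 9606 = 8216)
(-16992 + R)/(37712 + 10724) = (-16992 + 8216)/(37712 + 10724) = -8776/48436 = -8776*1/48436 = -2194/12109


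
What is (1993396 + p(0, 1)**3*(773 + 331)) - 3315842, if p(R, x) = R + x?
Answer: -1321342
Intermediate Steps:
(1993396 + p(0, 1)**3*(773 + 331)) - 3315842 = (1993396 + (0 + 1)**3*(773 + 331)) - 3315842 = (1993396 + 1**3*1104) - 3315842 = (1993396 + 1*1104) - 3315842 = (1993396 + 1104) - 3315842 = 1994500 - 3315842 = -1321342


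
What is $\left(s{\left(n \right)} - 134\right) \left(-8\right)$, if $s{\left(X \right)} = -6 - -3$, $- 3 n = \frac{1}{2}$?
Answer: $1096$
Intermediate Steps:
$n = - \frac{1}{6}$ ($n = - \frac{1}{3 \cdot 2} = \left(- \frac{1}{3}\right) \frac{1}{2} = - \frac{1}{6} \approx -0.16667$)
$s{\left(X \right)} = -3$ ($s{\left(X \right)} = -6 + 3 = -3$)
$\left(s{\left(n \right)} - 134\right) \left(-8\right) = \left(-3 - 134\right) \left(-8\right) = \left(-137\right) \left(-8\right) = 1096$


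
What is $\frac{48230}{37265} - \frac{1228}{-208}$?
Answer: $\frac{2789663}{387556} \approx 7.1981$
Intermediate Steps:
$\frac{48230}{37265} - \frac{1228}{-208} = 48230 \cdot \frac{1}{37265} - - \frac{307}{52} = \frac{9646}{7453} + \frac{307}{52} = \frac{2789663}{387556}$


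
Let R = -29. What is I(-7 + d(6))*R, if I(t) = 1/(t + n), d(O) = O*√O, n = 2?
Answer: -145/191 - 174*√6/191 ≈ -2.9906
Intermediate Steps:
d(O) = O^(3/2)
I(t) = 1/(2 + t) (I(t) = 1/(t + 2) = 1/(2 + t))
I(-7 + d(6))*R = -29/(2 + (-7 + 6^(3/2))) = -29/(2 + (-7 + 6*√6)) = -29/(-5 + 6*√6)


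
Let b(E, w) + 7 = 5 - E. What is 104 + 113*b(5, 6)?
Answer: -687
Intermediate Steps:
b(E, w) = -2 - E (b(E, w) = -7 + (5 - E) = -2 - E)
104 + 113*b(5, 6) = 104 + 113*(-2 - 1*5) = 104 + 113*(-2 - 5) = 104 + 113*(-7) = 104 - 791 = -687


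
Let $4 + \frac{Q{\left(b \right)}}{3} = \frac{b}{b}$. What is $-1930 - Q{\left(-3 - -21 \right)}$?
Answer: $-1921$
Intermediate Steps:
$Q{\left(b \right)} = -9$ ($Q{\left(b \right)} = -12 + 3 \frac{b}{b} = -12 + 3 \cdot 1 = -12 + 3 = -9$)
$-1930 - Q{\left(-3 - -21 \right)} = -1930 - -9 = -1930 + 9 = -1921$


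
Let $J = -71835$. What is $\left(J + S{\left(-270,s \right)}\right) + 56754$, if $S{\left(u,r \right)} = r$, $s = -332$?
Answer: $-15413$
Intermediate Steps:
$\left(J + S{\left(-270,s \right)}\right) + 56754 = \left(-71835 - 332\right) + 56754 = -72167 + 56754 = -15413$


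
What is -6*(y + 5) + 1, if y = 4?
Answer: -53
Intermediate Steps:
-6*(y + 5) + 1 = -6*(4 + 5) + 1 = -6*9 + 1 = -54 + 1 = -53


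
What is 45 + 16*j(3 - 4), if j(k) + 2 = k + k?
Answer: -19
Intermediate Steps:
j(k) = -2 + 2*k (j(k) = -2 + (k + k) = -2 + 2*k)
45 + 16*j(3 - 4) = 45 + 16*(-2 + 2*(3 - 4)) = 45 + 16*(-2 + 2*(-1)) = 45 + 16*(-2 - 2) = 45 + 16*(-4) = 45 - 64 = -19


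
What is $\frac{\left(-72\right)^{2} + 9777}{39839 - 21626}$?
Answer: $\frac{4987}{6071} \approx 0.82145$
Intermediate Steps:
$\frac{\left(-72\right)^{2} + 9777}{39839 - 21626} = \frac{5184 + 9777}{18213} = 14961 \cdot \frac{1}{18213} = \frac{4987}{6071}$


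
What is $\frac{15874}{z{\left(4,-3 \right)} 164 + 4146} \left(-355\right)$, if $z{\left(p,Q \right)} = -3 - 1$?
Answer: $- \frac{563527}{349} \approx -1614.7$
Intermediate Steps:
$z{\left(p,Q \right)} = -4$ ($z{\left(p,Q \right)} = -3 - 1 = -4$)
$\frac{15874}{z{\left(4,-3 \right)} 164 + 4146} \left(-355\right) = \frac{15874}{\left(-4\right) 164 + 4146} \left(-355\right) = \frac{15874}{-656 + 4146} \left(-355\right) = \frac{15874}{3490} \left(-355\right) = 15874 \cdot \frac{1}{3490} \left(-355\right) = \frac{7937}{1745} \left(-355\right) = - \frac{563527}{349}$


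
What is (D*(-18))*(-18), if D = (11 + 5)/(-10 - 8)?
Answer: -288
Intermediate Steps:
D = -8/9 (D = 16/(-18) = 16*(-1/18) = -8/9 ≈ -0.88889)
(D*(-18))*(-18) = -8/9*(-18)*(-18) = 16*(-18) = -288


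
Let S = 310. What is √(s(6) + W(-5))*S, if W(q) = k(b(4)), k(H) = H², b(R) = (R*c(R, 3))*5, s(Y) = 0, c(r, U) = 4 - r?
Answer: 0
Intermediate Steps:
b(R) = 5*R*(4 - R) (b(R) = (R*(4 - R))*5 = 5*R*(4 - R))
W(q) = 0 (W(q) = (5*4*(4 - 1*4))² = (5*4*(4 - 4))² = (5*4*0)² = 0² = 0)
√(s(6) + W(-5))*S = √(0 + 0)*310 = √0*310 = 0*310 = 0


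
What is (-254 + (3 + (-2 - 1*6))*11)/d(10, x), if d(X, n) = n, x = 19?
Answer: -309/19 ≈ -16.263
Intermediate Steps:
(-254 + (3 + (-2 - 1*6))*11)/d(10, x) = (-254 + (3 + (-2 - 1*6))*11)/19 = (-254 + (3 + (-2 - 6))*11)*(1/19) = (-254 + (3 - 8)*11)*(1/19) = (-254 - 5*11)*(1/19) = (-254 - 55)*(1/19) = -309*1/19 = -309/19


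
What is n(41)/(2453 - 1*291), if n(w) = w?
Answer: 41/2162 ≈ 0.018964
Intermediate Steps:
n(41)/(2453 - 1*291) = 41/(2453 - 1*291) = 41/(2453 - 291) = 41/2162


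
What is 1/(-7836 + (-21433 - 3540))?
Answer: -1/32809 ≈ -3.0479e-5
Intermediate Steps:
1/(-7836 + (-21433 - 3540)) = 1/(-7836 - 24973) = 1/(-32809) = -1/32809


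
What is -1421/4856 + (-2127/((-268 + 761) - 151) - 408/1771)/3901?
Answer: -562743247615/1912264863432 ≈ -0.29428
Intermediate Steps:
-1421/4856 + (-2127/((-268 + 761) - 151) - 408/1771)/3901 = -1421*1/4856 + (-2127/(493 - 151) - 408*1/1771)*(1/3901) = -1421/4856 + (-2127/342 - 408/1771)*(1/3901) = -1421/4856 + (-2127*1/342 - 408/1771)*(1/3901) = -1421/4856 + (-709/114 - 408/1771)*(1/3901) = -1421/4856 - 1302151/201894*1/3901 = -1421/4856 - 1302151/787588494 = -562743247615/1912264863432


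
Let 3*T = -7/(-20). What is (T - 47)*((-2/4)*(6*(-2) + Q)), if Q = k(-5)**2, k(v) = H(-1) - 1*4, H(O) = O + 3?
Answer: -2813/15 ≈ -187.53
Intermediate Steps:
T = 7/60 (T = (-7/(-20))/3 = (-7*(-1/20))/3 = (1/3)*(7/20) = 7/60 ≈ 0.11667)
H(O) = 3 + O
k(v) = -2 (k(v) = (3 - 1) - 1*4 = 2 - 4 = -2)
Q = 4 (Q = (-2)**2 = 4)
(T - 47)*((-2/4)*(6*(-2) + Q)) = (7/60 - 47)*((-2/4)*(6*(-2) + 4)) = -2813*(-2*1/4)*(-12 + 4)/60 = -(-2813)*(-8)/120 = -2813/60*4 = -2813/15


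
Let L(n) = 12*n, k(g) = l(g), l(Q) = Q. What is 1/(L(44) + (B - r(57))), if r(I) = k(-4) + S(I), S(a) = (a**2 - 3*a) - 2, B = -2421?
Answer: -1/4965 ≈ -0.00020141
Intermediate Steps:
k(g) = g
S(a) = -2 + a**2 - 3*a
r(I) = -6 + I**2 - 3*I (r(I) = -4 + (-2 + I**2 - 3*I) = -6 + I**2 - 3*I)
1/(L(44) + (B - r(57))) = 1/(12*44 + (-2421 - (-6 + 57**2 - 3*57))) = 1/(528 + (-2421 - (-6 + 3249 - 171))) = 1/(528 + (-2421 - 1*3072)) = 1/(528 + (-2421 - 3072)) = 1/(528 - 5493) = 1/(-4965) = -1/4965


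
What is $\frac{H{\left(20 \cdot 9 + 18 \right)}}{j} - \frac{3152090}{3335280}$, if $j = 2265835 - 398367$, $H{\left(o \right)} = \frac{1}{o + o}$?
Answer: $- \frac{9712604879501}{10277072307216} \approx -0.94508$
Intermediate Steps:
$H{\left(o \right)} = \frac{1}{2 o}$
$j = 1867468$ ($j = 2265835 - 398367 = 1867468$)
$\frac{H{\left(20 \cdot 9 + 18 \right)}}{j} - \frac{3152090}{3335280} = \frac{\frac{1}{2} \frac{1}{20 \cdot 9 + 18}}{1867468} - \frac{3152090}{3335280} = \frac{1}{2 \left(180 + 18\right)} \frac{1}{1867468} - \frac{315209}{333528} = \frac{1}{2 \cdot 198} \cdot \frac{1}{1867468} - \frac{315209}{333528} = \frac{1}{2} \cdot \frac{1}{198} \cdot \frac{1}{1867468} - \frac{315209}{333528} = \frac{1}{396} \cdot \frac{1}{1867468} - \frac{315209}{333528} = \frac{1}{739517328} - \frac{315209}{333528} = - \frac{9712604879501}{10277072307216}$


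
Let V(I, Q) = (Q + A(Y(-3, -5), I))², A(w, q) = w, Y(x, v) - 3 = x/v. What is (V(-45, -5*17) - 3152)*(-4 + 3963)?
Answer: 343835191/25 ≈ 1.3753e+7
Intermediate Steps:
Y(x, v) = 3 + x/v
V(I, Q) = (18/5 + Q)² (V(I, Q) = (Q + (3 - 3/(-5)))² = (Q + (3 - 3*(-⅕)))² = (Q + (3 + ⅗))² = (Q + 18/5)² = (18/5 + Q)²)
(V(-45, -5*17) - 3152)*(-4 + 3963) = ((18 + 5*(-5*17))²/25 - 3152)*(-4 + 3963) = ((18 + 5*(-85))²/25 - 3152)*3959 = ((18 - 425)²/25 - 3152)*3959 = ((1/25)*(-407)² - 3152)*3959 = ((1/25)*165649 - 3152)*3959 = (165649/25 - 3152)*3959 = (86849/25)*3959 = 343835191/25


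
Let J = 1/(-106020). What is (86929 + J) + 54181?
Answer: 14960482199/106020 ≈ 1.4111e+5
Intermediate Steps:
J = -1/106020 ≈ -9.4322e-6
(86929 + J) + 54181 = (86929 - 1/106020) + 54181 = 9216212579/106020 + 54181 = 14960482199/106020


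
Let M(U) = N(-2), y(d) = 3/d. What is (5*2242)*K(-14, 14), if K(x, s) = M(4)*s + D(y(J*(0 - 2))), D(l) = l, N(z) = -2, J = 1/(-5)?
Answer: -229805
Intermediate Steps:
J = -1/5 ≈ -0.20000
M(U) = -2
K(x, s) = 15/2 - 2*s (K(x, s) = -2*s + 3/((-(0 - 2)/5)) = -2*s + 3/((-1/5*(-2))) = -2*s + 3/(2/5) = -2*s + 3*(5/2) = -2*s + 15/2 = 15/2 - 2*s)
(5*2242)*K(-14, 14) = (5*2242)*(15/2 - 2*14) = 11210*(15/2 - 28) = 11210*(-41/2) = -229805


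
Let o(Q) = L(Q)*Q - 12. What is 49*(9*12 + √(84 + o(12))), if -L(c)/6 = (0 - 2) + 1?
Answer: 5880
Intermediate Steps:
L(c) = 6 (L(c) = -6*((0 - 2) + 1) = -6*(-2 + 1) = -6*(-1) = 6)
o(Q) = -12 + 6*Q (o(Q) = 6*Q - 12 = -12 + 6*Q)
49*(9*12 + √(84 + o(12))) = 49*(9*12 + √(84 + (-12 + 6*12))) = 49*(108 + √(84 + (-12 + 72))) = 49*(108 + √(84 + 60)) = 49*(108 + √144) = 49*(108 + 12) = 49*120 = 5880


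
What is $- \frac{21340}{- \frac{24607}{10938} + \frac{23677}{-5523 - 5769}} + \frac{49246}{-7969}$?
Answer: $\frac{233086728225086}{47534312007} \approx 4903.5$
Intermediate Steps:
$- \frac{21340}{- \frac{24607}{10938} + \frac{23677}{-5523 - 5769}} + \frac{49246}{-7969} = - \frac{21340}{\left(-24607\right) \frac{1}{10938} + \frac{23677}{-5523 - 5769}} + 49246 \left(- \frac{1}{7969}\right) = - \frac{21340}{- \frac{24607}{10938} + \frac{23677}{-11292}} - \frac{49246}{7969} = - \frac{21340}{- \frac{24607}{10938} + 23677 \left(- \frac{1}{11292}\right)} - \frac{49246}{7969} = - \frac{21340}{- \frac{24607}{10938} - \frac{23677}{11292}} - \frac{49246}{7969} = - \frac{21340}{- \frac{29824515}{6861772}} - \frac{49246}{7969} = \left(-21340\right) \left(- \frac{6861772}{29824515}\right) - \frac{49246}{7969} = \frac{29286042896}{5964903} - \frac{49246}{7969} = \frac{233086728225086}{47534312007}$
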